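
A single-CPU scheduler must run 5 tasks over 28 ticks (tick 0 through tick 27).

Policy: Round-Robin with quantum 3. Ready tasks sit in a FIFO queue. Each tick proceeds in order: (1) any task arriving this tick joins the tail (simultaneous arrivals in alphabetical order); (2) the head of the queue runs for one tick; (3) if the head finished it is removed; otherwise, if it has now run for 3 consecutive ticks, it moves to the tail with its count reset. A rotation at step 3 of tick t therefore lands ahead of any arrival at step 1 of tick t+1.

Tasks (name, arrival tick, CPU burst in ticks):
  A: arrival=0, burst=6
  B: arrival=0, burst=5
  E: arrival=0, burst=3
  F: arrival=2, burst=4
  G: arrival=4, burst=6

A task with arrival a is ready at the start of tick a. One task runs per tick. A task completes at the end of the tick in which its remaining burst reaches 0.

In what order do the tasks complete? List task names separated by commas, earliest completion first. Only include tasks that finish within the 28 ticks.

completion order = E, A, B, F, G

t=0: queue=[A,B,E] q_used=0 → run A
t=1: queue=[A,B,E] q_used=1 → run A
t=2: queue=[A,B,E,F] q_used=2 → run A
t=3: queue=[B,E,F,A] q_used=0 → run B
t=4: queue=[B,E,F,A,G] q_used=1 → run B
t=5: queue=[B,E,F,A,G] q_used=2 → run B
t=6: queue=[E,F,A,G,B] q_used=0 → run E
t=7: queue=[E,F,A,G,B] q_used=1 → run E
t=8: queue=[E,F,A,G,B] q_used=2 → run E
t=9: queue=[F,A,G,B] q_used=0 → run F
t=10: queue=[F,A,G,B] q_used=1 → run F
t=11: queue=[F,A,G,B] q_used=2 → run F
t=12: queue=[A,G,B,F] q_used=0 → run A
t=13: queue=[A,G,B,F] q_used=1 → run A
t=14: queue=[A,G,B,F] q_used=2 → run A
t=15: queue=[G,B,F] q_used=0 → run G
t=16: queue=[G,B,F] q_used=1 → run G
t=17: queue=[G,B,F] q_used=2 → run G
t=18: queue=[B,F,G] q_used=0 → run B
t=19: queue=[B,F,G] q_used=1 → run B
t=20: queue=[F,G] q_used=0 → run F
t=21: queue=[G] q_used=0 → run G
t=22: queue=[G] q_used=1 → run G
t=23: queue=[G] q_used=2 → run G
t=24: (idle)
t=25: (idle)
t=26: (idle)
t=27: (idle)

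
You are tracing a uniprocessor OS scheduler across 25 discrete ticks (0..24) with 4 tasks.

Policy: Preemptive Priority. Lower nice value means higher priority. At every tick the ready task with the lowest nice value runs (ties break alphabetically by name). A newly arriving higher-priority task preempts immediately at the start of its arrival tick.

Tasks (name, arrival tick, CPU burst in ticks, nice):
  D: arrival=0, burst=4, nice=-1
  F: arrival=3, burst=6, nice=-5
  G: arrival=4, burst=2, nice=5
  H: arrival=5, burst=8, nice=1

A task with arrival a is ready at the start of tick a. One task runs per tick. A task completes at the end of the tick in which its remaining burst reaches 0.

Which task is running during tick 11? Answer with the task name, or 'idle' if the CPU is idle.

t=0: ready={D} → run D
t=1: ready={D} → run D
t=2: ready={D} → run D
t=3: ready={D,F} → run F
t=4: ready={D,F,G} → run F
t=5: ready={D,F,G,H} → run F
t=6: ready={D,F,G,H} → run F
t=7: ready={D,F,G,H} → run F
t=8: ready={D,F,G,H} → run F
t=9: ready={D,G,H} → run D
t=10: ready={G,H} → run H
t=11: ready={G,H} → run H
t=12: ready={G,H} → run H
t=13: ready={G,H} → run H
t=14: ready={G,H} → run H
t=15: ready={G,H} → run H
t=16: ready={G,H} → run H
t=17: ready={G,H} → run H
t=18: ready={G} → run G
t=19: ready={G} → run G
t=20: (idle)
t=21: (idle)
t=22: (idle)
t=23: (idle)
t=24: (idle)

running at tick 11 = H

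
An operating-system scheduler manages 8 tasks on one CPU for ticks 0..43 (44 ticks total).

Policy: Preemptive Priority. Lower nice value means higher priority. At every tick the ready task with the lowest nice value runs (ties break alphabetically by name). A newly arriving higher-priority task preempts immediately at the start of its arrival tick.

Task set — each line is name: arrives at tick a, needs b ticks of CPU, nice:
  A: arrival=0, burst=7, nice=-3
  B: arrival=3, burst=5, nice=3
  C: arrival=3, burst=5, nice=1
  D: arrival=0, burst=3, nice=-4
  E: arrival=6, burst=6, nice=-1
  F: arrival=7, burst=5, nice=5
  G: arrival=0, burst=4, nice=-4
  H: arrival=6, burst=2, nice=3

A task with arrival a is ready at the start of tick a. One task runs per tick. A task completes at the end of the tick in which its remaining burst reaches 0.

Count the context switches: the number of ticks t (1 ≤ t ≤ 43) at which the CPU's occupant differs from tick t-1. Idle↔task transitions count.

context switches = 8

t=0: ready={A,D,G} → run D
t=1: ready={A,D,G} → run D
t=2: ready={A,D,G} → run D
t=3: ready={A,B,C,G} → run G
t=4: ready={A,B,C,G} → run G
t=5: ready={A,B,C,G} → run G
t=6: ready={A,B,C,E,G,H} → run G
t=7: ready={A,B,C,E,F,H} → run A
t=8: ready={A,B,C,E,F,H} → run A
t=9: ready={A,B,C,E,F,H} → run A
t=10: ready={A,B,C,E,F,H} → run A
t=11: ready={A,B,C,E,F,H} → run A
t=12: ready={A,B,C,E,F,H} → run A
t=13: ready={A,B,C,E,F,H} → run A
t=14: ready={B,C,E,F,H} → run E
t=15: ready={B,C,E,F,H} → run E
t=16: ready={B,C,E,F,H} → run E
t=17: ready={B,C,E,F,H} → run E
t=18: ready={B,C,E,F,H} → run E
t=19: ready={B,C,E,F,H} → run E
t=20: ready={B,C,F,H} → run C
t=21: ready={B,C,F,H} → run C
t=22: ready={B,C,F,H} → run C
t=23: ready={B,C,F,H} → run C
t=24: ready={B,C,F,H} → run C
t=25: ready={B,F,H} → run B
t=26: ready={B,F,H} → run B
t=27: ready={B,F,H} → run B
t=28: ready={B,F,H} → run B
t=29: ready={B,F,H} → run B
t=30: ready={F,H} → run H
t=31: ready={F,H} → run H
t=32: ready={F} → run F
t=33: ready={F} → run F
t=34: ready={F} → run F
t=35: ready={F} → run F
t=36: ready={F} → run F
t=37: (idle)
t=38: (idle)
t=39: (idle)
t=40: (idle)
t=41: (idle)
t=42: (idle)
t=43: (idle)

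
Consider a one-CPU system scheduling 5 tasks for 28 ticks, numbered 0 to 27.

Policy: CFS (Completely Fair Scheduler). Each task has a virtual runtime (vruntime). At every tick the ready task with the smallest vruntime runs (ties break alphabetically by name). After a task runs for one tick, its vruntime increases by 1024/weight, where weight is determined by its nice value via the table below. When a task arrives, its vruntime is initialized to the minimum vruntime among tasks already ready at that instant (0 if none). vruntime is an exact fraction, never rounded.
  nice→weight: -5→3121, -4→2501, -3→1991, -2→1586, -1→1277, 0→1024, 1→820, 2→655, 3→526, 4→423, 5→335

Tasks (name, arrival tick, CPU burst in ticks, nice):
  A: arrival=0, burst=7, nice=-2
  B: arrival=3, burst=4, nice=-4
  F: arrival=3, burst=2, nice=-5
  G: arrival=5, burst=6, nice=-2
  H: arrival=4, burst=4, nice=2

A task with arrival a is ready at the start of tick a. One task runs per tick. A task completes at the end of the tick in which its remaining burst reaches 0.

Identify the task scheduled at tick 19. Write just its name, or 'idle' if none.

running at tick 19 = G

t=0: vr[A=0] → run A
t=1: vr[A=512/793] → run A
t=2: vr[A=1024/793] → run A
t=3: vr[A=1536/793 B=1536/793 F=1536/793] → run A
t=4: vr[A=2048/793 B=1536/793 F=1536/793 H=1536/793] → run B
t=5: vr[A=2048/793 B=76288/32513 F=1536/793 G=1536/793 H=1536/793] → run F
t=6: vr[A=2048/793 B=76288/32513 F=5605888/2474953 G=1536/793 H=1536/793] → run G
t=7: vr[A=2048/793 B=76288/32513 F=5605888/2474953 G=2048/793 H=1536/793] → run H
t=8: vr[A=2048/793 B=76288/32513 F=5605888/2474953 G=2048/793 H=1818112/519415] → run F
t=9: vr[A=2048/793 B=76288/32513 G=2048/793 H=1818112/519415] → run B
t=10: vr[A=2048/793 B=89600/32513 G=2048/793 H=1818112/519415] → run A
t=11: vr[A=2560/793 B=89600/32513 G=2048/793 H=1818112/519415] → run G
t=12: vr[A=2560/793 B=89600/32513 G=2560/793 H=1818112/519415] → run B
t=13: vr[A=2560/793 B=102912/32513 G=2560/793 H=1818112/519415] → run B
t=14: vr[A=2560/793 G=2560/793 H=1818112/519415] → run A
t=15: vr[A=3072/793 G=2560/793 H=1818112/519415] → run G
t=16: vr[A=3072/793 G=3072/793 H=1818112/519415] → run H
t=17: vr[A=3072/793 G=3072/793 H=2630144/519415] → run A
t=18: vr[G=3072/793 H=2630144/519415] → run G
t=19: vr[G=3584/793 H=2630144/519415] → run G
t=20: vr[G=4096/793 H=2630144/519415] → run H
t=21: vr[G=4096/793 H=3442176/519415] → run G
t=22: vr[H=3442176/519415] → run H
t=23: (idle)
t=24: (idle)
t=25: (idle)
t=26: (idle)
t=27: (idle)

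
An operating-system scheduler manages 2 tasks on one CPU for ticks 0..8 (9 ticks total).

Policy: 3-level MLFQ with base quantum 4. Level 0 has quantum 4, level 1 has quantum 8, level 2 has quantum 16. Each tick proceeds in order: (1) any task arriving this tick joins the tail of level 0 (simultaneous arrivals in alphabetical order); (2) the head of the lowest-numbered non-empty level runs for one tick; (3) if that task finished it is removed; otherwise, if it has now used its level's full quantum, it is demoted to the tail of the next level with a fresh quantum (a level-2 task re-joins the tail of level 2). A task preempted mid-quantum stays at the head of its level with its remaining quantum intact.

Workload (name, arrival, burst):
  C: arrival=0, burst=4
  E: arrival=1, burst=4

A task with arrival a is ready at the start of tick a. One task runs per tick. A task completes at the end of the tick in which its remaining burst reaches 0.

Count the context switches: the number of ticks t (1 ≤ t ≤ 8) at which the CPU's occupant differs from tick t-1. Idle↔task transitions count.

context switches = 2

t=0: L0/L1/L2 = C/-/- → run C
t=1: L0/L1/L2 = CE/-/- → run C
t=2: L0/L1/L2 = CE/-/- → run C
t=3: L0/L1/L2 = CE/-/- → run C
t=4: L0/L1/L2 = E/-/- → run E
t=5: L0/L1/L2 = E/-/- → run E
t=6: L0/L1/L2 = E/-/- → run E
t=7: L0/L1/L2 = E/-/- → run E
t=8: (idle)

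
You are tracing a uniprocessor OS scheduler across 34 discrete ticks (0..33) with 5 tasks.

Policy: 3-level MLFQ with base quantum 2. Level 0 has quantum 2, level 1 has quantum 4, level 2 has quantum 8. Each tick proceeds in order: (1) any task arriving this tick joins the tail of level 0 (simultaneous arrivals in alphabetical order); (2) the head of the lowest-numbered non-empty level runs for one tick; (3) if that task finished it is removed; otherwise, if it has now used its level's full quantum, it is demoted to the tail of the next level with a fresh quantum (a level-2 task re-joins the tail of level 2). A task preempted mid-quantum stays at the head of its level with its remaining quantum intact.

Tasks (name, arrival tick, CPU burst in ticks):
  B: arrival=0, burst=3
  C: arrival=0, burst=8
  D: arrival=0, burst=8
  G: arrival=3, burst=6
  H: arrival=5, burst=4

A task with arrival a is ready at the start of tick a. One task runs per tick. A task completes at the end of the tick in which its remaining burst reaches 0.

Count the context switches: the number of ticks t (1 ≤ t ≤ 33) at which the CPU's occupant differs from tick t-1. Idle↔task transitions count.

context switches = 12

t=0: L0/L1/L2 = BCD/-/- → run B
t=1: L0/L1/L2 = BCD/-/- → run B
t=2: L0/L1/L2 = CD/B/- → run C
t=3: L0/L1/L2 = CDG/B/- → run C
t=4: L0/L1/L2 = DG/BC/- → run D
t=5: L0/L1/L2 = DGH/BC/- → run D
t=6: L0/L1/L2 = GH/BCD/- → run G
t=7: L0/L1/L2 = GH/BCD/- → run G
t=8: L0/L1/L2 = H/BCDG/- → run H
t=9: L0/L1/L2 = H/BCDG/- → run H
t=10: L0/L1/L2 = -/BCDGH/- → run B
t=11: L0/L1/L2 = -/CDGH/- → run C
t=12: L0/L1/L2 = -/CDGH/- → run C
t=13: L0/L1/L2 = -/CDGH/- → run C
t=14: L0/L1/L2 = -/CDGH/- → run C
t=15: L0/L1/L2 = -/DGH/C → run D
t=16: L0/L1/L2 = -/DGH/C → run D
t=17: L0/L1/L2 = -/DGH/C → run D
t=18: L0/L1/L2 = -/DGH/C → run D
t=19: L0/L1/L2 = -/GH/CD → run G
t=20: L0/L1/L2 = -/GH/CD → run G
t=21: L0/L1/L2 = -/GH/CD → run G
t=22: L0/L1/L2 = -/GH/CD → run G
t=23: L0/L1/L2 = -/H/CD → run H
t=24: L0/L1/L2 = -/H/CD → run H
t=25: L0/L1/L2 = -/-/CD → run C
t=26: L0/L1/L2 = -/-/CD → run C
t=27: L0/L1/L2 = -/-/D → run D
t=28: L0/L1/L2 = -/-/D → run D
t=29: (idle)
t=30: (idle)
t=31: (idle)
t=32: (idle)
t=33: (idle)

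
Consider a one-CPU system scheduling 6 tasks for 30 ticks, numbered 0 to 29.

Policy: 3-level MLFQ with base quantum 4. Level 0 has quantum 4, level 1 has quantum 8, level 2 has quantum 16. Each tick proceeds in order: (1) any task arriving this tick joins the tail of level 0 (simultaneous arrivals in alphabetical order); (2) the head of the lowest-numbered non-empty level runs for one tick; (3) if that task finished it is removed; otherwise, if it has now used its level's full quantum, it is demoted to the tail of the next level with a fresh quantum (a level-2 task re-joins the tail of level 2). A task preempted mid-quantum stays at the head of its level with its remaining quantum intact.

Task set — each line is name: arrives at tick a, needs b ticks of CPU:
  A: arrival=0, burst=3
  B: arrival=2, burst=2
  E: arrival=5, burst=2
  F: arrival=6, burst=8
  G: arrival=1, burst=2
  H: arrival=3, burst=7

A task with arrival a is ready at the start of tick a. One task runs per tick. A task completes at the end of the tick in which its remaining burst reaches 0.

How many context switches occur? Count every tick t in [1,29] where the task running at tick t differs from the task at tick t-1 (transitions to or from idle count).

context switches = 8

t=0: L0/L1/L2 = A/-/- → run A
t=1: L0/L1/L2 = AG/-/- → run A
t=2: L0/L1/L2 = AGB/-/- → run A
t=3: L0/L1/L2 = GBH/-/- → run G
t=4: L0/L1/L2 = GBH/-/- → run G
t=5: L0/L1/L2 = BHE/-/- → run B
t=6: L0/L1/L2 = BHEF/-/- → run B
t=7: L0/L1/L2 = HEF/-/- → run H
t=8: L0/L1/L2 = HEF/-/- → run H
t=9: L0/L1/L2 = HEF/-/- → run H
t=10: L0/L1/L2 = HEF/-/- → run H
t=11: L0/L1/L2 = EF/H/- → run E
t=12: L0/L1/L2 = EF/H/- → run E
t=13: L0/L1/L2 = F/H/- → run F
t=14: L0/L1/L2 = F/H/- → run F
t=15: L0/L1/L2 = F/H/- → run F
t=16: L0/L1/L2 = F/H/- → run F
t=17: L0/L1/L2 = -/HF/- → run H
t=18: L0/L1/L2 = -/HF/- → run H
t=19: L0/L1/L2 = -/HF/- → run H
t=20: L0/L1/L2 = -/F/- → run F
t=21: L0/L1/L2 = -/F/- → run F
t=22: L0/L1/L2 = -/F/- → run F
t=23: L0/L1/L2 = -/F/- → run F
t=24: (idle)
t=25: (idle)
t=26: (idle)
t=27: (idle)
t=28: (idle)
t=29: (idle)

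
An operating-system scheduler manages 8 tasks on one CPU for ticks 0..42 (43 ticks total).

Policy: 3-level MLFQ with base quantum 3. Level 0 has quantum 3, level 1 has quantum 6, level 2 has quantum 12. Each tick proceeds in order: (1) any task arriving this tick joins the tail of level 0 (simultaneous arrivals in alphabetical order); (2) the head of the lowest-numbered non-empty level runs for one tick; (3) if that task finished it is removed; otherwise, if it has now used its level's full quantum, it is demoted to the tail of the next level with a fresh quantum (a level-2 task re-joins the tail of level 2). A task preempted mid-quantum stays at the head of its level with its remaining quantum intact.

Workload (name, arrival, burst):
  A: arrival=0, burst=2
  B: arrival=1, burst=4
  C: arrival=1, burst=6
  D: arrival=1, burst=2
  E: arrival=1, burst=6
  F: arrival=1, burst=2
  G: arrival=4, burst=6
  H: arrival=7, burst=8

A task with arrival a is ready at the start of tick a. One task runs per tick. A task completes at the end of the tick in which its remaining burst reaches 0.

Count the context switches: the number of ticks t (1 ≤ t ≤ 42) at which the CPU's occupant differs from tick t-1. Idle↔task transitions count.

context switches = 13

t=0: L0/L1/L2 = A/-/- → run A
t=1: L0/L1/L2 = ABCDEF/-/- → run A
t=2: L0/L1/L2 = BCDEF/-/- → run B
t=3: L0/L1/L2 = BCDEF/-/- → run B
t=4: L0/L1/L2 = BCDEFG/-/- → run B
t=5: L0/L1/L2 = CDEFG/B/- → run C
t=6: L0/L1/L2 = CDEFG/B/- → run C
t=7: L0/L1/L2 = CDEFGH/B/- → run C
t=8: L0/L1/L2 = DEFGH/BC/- → run D
t=9: L0/L1/L2 = DEFGH/BC/- → run D
t=10: L0/L1/L2 = EFGH/BC/- → run E
t=11: L0/L1/L2 = EFGH/BC/- → run E
t=12: L0/L1/L2 = EFGH/BC/- → run E
t=13: L0/L1/L2 = FGH/BCE/- → run F
t=14: L0/L1/L2 = FGH/BCE/- → run F
t=15: L0/L1/L2 = GH/BCE/- → run G
t=16: L0/L1/L2 = GH/BCE/- → run G
t=17: L0/L1/L2 = GH/BCE/- → run G
t=18: L0/L1/L2 = H/BCEG/- → run H
t=19: L0/L1/L2 = H/BCEG/- → run H
t=20: L0/L1/L2 = H/BCEG/- → run H
t=21: L0/L1/L2 = -/BCEGH/- → run B
t=22: L0/L1/L2 = -/CEGH/- → run C
t=23: L0/L1/L2 = -/CEGH/- → run C
t=24: L0/L1/L2 = -/CEGH/- → run C
t=25: L0/L1/L2 = -/EGH/- → run E
t=26: L0/L1/L2 = -/EGH/- → run E
t=27: L0/L1/L2 = -/EGH/- → run E
t=28: L0/L1/L2 = -/GH/- → run G
t=29: L0/L1/L2 = -/GH/- → run G
t=30: L0/L1/L2 = -/GH/- → run G
t=31: L0/L1/L2 = -/H/- → run H
t=32: L0/L1/L2 = -/H/- → run H
t=33: L0/L1/L2 = -/H/- → run H
t=34: L0/L1/L2 = -/H/- → run H
t=35: L0/L1/L2 = -/H/- → run H
t=36: (idle)
t=37: (idle)
t=38: (idle)
t=39: (idle)
t=40: (idle)
t=41: (idle)
t=42: (idle)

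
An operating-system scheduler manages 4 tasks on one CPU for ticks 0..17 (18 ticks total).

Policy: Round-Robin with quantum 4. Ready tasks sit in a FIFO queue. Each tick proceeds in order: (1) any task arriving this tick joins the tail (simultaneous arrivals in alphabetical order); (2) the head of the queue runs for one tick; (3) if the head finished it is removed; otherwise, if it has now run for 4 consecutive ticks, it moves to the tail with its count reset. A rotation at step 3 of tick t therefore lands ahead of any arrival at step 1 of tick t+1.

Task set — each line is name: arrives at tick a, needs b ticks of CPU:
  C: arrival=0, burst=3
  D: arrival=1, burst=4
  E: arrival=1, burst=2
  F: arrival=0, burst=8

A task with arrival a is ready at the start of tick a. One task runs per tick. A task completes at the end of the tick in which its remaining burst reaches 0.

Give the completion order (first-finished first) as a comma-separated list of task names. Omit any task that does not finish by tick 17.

t=0: queue=[C,F] q_used=0 → run C
t=1: queue=[C,F,D,E] q_used=1 → run C
t=2: queue=[C,F,D,E] q_used=2 → run C
t=3: queue=[F,D,E] q_used=0 → run F
t=4: queue=[F,D,E] q_used=1 → run F
t=5: queue=[F,D,E] q_used=2 → run F
t=6: queue=[F,D,E] q_used=3 → run F
t=7: queue=[D,E,F] q_used=0 → run D
t=8: queue=[D,E,F] q_used=1 → run D
t=9: queue=[D,E,F] q_used=2 → run D
t=10: queue=[D,E,F] q_used=3 → run D
t=11: queue=[E,F] q_used=0 → run E
t=12: queue=[E,F] q_used=1 → run E
t=13: queue=[F] q_used=0 → run F
t=14: queue=[F] q_used=1 → run F
t=15: queue=[F] q_used=2 → run F
t=16: queue=[F] q_used=3 → run F
t=17: (idle)

completion order = C, D, E, F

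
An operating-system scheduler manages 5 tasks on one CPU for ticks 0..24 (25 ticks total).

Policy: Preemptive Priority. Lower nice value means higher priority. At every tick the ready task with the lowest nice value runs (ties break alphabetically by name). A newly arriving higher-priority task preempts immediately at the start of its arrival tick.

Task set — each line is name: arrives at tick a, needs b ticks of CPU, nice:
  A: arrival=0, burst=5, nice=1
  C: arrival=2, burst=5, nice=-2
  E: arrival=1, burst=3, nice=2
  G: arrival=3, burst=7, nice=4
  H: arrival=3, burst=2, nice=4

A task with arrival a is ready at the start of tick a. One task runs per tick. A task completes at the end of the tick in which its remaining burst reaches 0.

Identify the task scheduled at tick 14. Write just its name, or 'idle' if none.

t=0: ready={A} → run A
t=1: ready={A,E} → run A
t=2: ready={A,C,E} → run C
t=3: ready={A,C,E,G,H} → run C
t=4: ready={A,C,E,G,H} → run C
t=5: ready={A,C,E,G,H} → run C
t=6: ready={A,C,E,G,H} → run C
t=7: ready={A,E,G,H} → run A
t=8: ready={A,E,G,H} → run A
t=9: ready={A,E,G,H} → run A
t=10: ready={E,G,H} → run E
t=11: ready={E,G,H} → run E
t=12: ready={E,G,H} → run E
t=13: ready={G,H} → run G
t=14: ready={G,H} → run G
t=15: ready={G,H} → run G
t=16: ready={G,H} → run G
t=17: ready={G,H} → run G
t=18: ready={G,H} → run G
t=19: ready={G,H} → run G
t=20: ready={H} → run H
t=21: ready={H} → run H
t=22: (idle)
t=23: (idle)
t=24: (idle)

running at tick 14 = G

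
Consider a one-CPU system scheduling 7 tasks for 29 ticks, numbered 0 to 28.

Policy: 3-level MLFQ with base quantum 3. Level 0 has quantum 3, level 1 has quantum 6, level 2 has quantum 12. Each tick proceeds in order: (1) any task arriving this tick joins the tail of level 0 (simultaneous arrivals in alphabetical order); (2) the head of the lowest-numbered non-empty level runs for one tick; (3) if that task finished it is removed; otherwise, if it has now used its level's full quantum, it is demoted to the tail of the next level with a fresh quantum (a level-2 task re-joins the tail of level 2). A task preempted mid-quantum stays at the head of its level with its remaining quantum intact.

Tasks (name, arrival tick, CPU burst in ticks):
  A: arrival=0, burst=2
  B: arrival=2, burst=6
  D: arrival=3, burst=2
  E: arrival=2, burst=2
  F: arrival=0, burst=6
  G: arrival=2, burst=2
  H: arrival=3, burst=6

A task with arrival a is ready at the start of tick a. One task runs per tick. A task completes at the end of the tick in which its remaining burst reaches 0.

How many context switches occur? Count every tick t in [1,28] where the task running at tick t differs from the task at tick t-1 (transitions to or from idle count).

t=0: L0/L1/L2 = AF/-/- → run A
t=1: L0/L1/L2 = AF/-/- → run A
t=2: L0/L1/L2 = FBEG/-/- → run F
t=3: L0/L1/L2 = FBEGDH/-/- → run F
t=4: L0/L1/L2 = FBEGDH/-/- → run F
t=5: L0/L1/L2 = BEGDH/F/- → run B
t=6: L0/L1/L2 = BEGDH/F/- → run B
t=7: L0/L1/L2 = BEGDH/F/- → run B
t=8: L0/L1/L2 = EGDH/FB/- → run E
t=9: L0/L1/L2 = EGDH/FB/- → run E
t=10: L0/L1/L2 = GDH/FB/- → run G
t=11: L0/L1/L2 = GDH/FB/- → run G
t=12: L0/L1/L2 = DH/FB/- → run D
t=13: L0/L1/L2 = DH/FB/- → run D
t=14: L0/L1/L2 = H/FB/- → run H
t=15: L0/L1/L2 = H/FB/- → run H
t=16: L0/L1/L2 = H/FB/- → run H
t=17: L0/L1/L2 = -/FBH/- → run F
t=18: L0/L1/L2 = -/FBH/- → run F
t=19: L0/L1/L2 = -/FBH/- → run F
t=20: L0/L1/L2 = -/BH/- → run B
t=21: L0/L1/L2 = -/BH/- → run B
t=22: L0/L1/L2 = -/BH/- → run B
t=23: L0/L1/L2 = -/H/- → run H
t=24: L0/L1/L2 = -/H/- → run H
t=25: L0/L1/L2 = -/H/- → run H
t=26: (idle)
t=27: (idle)
t=28: (idle)

context switches = 10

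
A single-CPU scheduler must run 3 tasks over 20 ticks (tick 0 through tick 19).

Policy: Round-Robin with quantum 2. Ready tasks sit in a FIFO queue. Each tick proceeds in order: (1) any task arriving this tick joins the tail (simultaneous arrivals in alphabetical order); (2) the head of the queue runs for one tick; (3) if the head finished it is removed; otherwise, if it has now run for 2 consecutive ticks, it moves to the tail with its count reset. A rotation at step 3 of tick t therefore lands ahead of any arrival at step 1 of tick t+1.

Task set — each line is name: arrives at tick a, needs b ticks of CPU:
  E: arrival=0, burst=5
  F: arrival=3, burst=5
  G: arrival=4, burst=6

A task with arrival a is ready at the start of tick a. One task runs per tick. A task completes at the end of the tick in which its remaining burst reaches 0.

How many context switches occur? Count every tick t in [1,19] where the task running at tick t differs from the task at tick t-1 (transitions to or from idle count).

context switches = 8

t=0: queue=[E] q_used=0 → run E
t=1: queue=[E] q_used=1 → run E
t=2: queue=[E] q_used=0 → run E
t=3: queue=[E,F] q_used=1 → run E
t=4: queue=[F,E,G] q_used=0 → run F
t=5: queue=[F,E,G] q_used=1 → run F
t=6: queue=[E,G,F] q_used=0 → run E
t=7: queue=[G,F] q_used=0 → run G
t=8: queue=[G,F] q_used=1 → run G
t=9: queue=[F,G] q_used=0 → run F
t=10: queue=[F,G] q_used=1 → run F
t=11: queue=[G,F] q_used=0 → run G
t=12: queue=[G,F] q_used=1 → run G
t=13: queue=[F,G] q_used=0 → run F
t=14: queue=[G] q_used=0 → run G
t=15: queue=[G] q_used=1 → run G
t=16: (idle)
t=17: (idle)
t=18: (idle)
t=19: (idle)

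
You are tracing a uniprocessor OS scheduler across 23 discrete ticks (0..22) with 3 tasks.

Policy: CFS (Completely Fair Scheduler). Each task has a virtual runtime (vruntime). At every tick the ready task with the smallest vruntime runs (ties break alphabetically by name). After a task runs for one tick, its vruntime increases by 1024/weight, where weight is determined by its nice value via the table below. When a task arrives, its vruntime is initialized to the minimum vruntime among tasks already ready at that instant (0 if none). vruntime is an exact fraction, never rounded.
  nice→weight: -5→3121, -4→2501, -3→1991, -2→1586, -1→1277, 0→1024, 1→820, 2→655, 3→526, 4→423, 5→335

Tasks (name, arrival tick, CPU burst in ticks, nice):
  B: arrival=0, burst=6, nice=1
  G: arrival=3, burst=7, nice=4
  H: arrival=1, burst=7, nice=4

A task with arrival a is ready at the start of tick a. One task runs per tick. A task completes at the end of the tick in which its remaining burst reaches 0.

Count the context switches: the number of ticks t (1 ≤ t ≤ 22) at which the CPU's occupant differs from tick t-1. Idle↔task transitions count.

t=0: vr[B=0] → run B
t=1: vr[B=256/205 H=256/205] → run B
t=2: vr[B=512/205 H=256/205] → run H
t=3: vr[B=512/205 G=512/205 H=318208/86715] → run B
t=4: vr[B=768/205 G=512/205 H=318208/86715] → run G
t=5: vr[B=768/205 G=426496/86715 H=318208/86715] → run H
t=6: vr[B=768/205 G=426496/86715 H=528128/86715] → run B
t=7: vr[B=1024/205 G=426496/86715 H=528128/86715] → run G
t=8: vr[B=1024/205 G=636416/86715 H=528128/86715] → run B
t=9: vr[B=256/41 G=636416/86715 H=528128/86715] → run H
t=10: vr[B=256/41 G=636416/86715 H=246016/28905] → run B
t=11: vr[G=636416/86715 H=246016/28905] → run G
t=12: vr[G=282112/28905 H=246016/28905] → run H
t=13: vr[G=282112/28905 H=947968/86715] → run G
t=14: vr[G=1056256/86715 H=947968/86715] → run H
t=15: vr[G=1056256/86715 H=1157888/86715] → run G
t=16: vr[G=1266176/86715 H=1157888/86715] → run H
t=17: vr[G=1266176/86715 H=455936/28905] → run G
t=18: vr[G=492032/28905 H=455936/28905] → run H
t=19: vr[G=492032/28905] → run G
t=20: (idle)
t=21: (idle)
t=22: (idle)

context switches = 19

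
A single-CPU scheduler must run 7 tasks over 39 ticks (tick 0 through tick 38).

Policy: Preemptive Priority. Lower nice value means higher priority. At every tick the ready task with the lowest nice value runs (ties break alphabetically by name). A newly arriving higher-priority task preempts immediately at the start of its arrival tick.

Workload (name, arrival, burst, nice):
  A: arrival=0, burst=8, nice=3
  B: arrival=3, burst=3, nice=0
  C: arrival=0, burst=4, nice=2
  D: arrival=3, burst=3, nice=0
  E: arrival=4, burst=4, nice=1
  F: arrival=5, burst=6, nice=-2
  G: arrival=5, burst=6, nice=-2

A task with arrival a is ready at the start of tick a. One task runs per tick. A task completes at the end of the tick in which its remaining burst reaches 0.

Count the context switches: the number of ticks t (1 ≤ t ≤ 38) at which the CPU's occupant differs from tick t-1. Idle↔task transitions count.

context switches = 9

t=0: ready={A,C} → run C
t=1: ready={A,C} → run C
t=2: ready={A,C} → run C
t=3: ready={A,B,C,D} → run B
t=4: ready={A,B,C,D,E} → run B
t=5: ready={A,B,C,D,E,F,G} → run F
t=6: ready={A,B,C,D,E,F,G} → run F
t=7: ready={A,B,C,D,E,F,G} → run F
t=8: ready={A,B,C,D,E,F,G} → run F
t=9: ready={A,B,C,D,E,F,G} → run F
t=10: ready={A,B,C,D,E,F,G} → run F
t=11: ready={A,B,C,D,E,G} → run G
t=12: ready={A,B,C,D,E,G} → run G
t=13: ready={A,B,C,D,E,G} → run G
t=14: ready={A,B,C,D,E,G} → run G
t=15: ready={A,B,C,D,E,G} → run G
t=16: ready={A,B,C,D,E,G} → run G
t=17: ready={A,B,C,D,E} → run B
t=18: ready={A,C,D,E} → run D
t=19: ready={A,C,D,E} → run D
t=20: ready={A,C,D,E} → run D
t=21: ready={A,C,E} → run E
t=22: ready={A,C,E} → run E
t=23: ready={A,C,E} → run E
t=24: ready={A,C,E} → run E
t=25: ready={A,C} → run C
t=26: ready={A} → run A
t=27: ready={A} → run A
t=28: ready={A} → run A
t=29: ready={A} → run A
t=30: ready={A} → run A
t=31: ready={A} → run A
t=32: ready={A} → run A
t=33: ready={A} → run A
t=34: (idle)
t=35: (idle)
t=36: (idle)
t=37: (idle)
t=38: (idle)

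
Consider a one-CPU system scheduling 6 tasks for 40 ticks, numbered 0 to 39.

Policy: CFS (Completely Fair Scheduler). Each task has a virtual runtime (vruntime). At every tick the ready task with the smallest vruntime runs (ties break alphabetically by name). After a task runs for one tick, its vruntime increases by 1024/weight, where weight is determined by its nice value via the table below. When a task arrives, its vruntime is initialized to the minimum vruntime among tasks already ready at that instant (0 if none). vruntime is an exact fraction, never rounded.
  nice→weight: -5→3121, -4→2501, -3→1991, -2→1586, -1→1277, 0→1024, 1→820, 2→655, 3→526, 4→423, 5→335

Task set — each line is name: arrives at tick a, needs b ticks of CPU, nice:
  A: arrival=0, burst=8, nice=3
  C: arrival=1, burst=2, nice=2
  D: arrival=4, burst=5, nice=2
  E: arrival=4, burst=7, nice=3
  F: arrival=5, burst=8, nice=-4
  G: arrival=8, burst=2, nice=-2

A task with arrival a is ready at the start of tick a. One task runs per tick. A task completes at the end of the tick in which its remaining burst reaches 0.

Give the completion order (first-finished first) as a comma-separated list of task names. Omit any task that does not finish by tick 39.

t=0: vr[A=0] → run A
t=1: vr[A=512/263 C=512/263] → run A
t=2: vr[A=1024/263 C=512/263] → run C
t=3: vr[A=1024/263 C=604672/172265] → run C
t=4: vr[A=1024/263 D=1024/263 E=1024/263] → run A
t=5: vr[A=1536/263 D=1024/263 E=1024/263 F=1024/263] → run D
t=6: vr[A=1536/263 D=940032/172265 E=1024/263 F=1024/263] → run E
t=7: vr[A=1536/263 D=940032/172265 E=1536/263 F=1024/263] → run F
t=8: vr[A=1536/263 D=940032/172265 E=1536/263 F=2830336/657763 G=2830336/657763] → run F
t=9: vr[A=1536/263 D=940032/172265 E=1536/263 F=3099648/657763 G=2830336/657763] → run G
t=10: vr[A=1536/263 D=940032/172265 E=1536/263 F=3099648/657763 G=42315264/8550919] → run F
t=11: vr[A=1536/263 D=940032/172265 E=1536/263 F=3368960/657763 G=42315264/8550919] → run G
t=12: vr[A=1536/263 D=940032/172265 E=1536/263 F=3368960/657763] → run F
t=13: vr[A=1536/263 D=940032/172265 E=1536/263 F=3638272/657763] → run D
t=14: vr[A=1536/263 D=1209344/172265 E=1536/263 F=3638272/657763] → run F
t=15: vr[A=1536/263 D=1209344/172265 E=1536/263 F=3907584/657763] → run A
t=16: vr[A=2048/263 D=1209344/172265 E=1536/263 F=3907584/657763] → run E
t=17: vr[A=2048/263 D=1209344/172265 E=2048/263 F=3907584/657763] → run F
t=18: vr[A=2048/263 D=1209344/172265 E=2048/263 F=4176896/657763] → run F
t=19: vr[A=2048/263 D=1209344/172265 E=2048/263 F=4446208/657763] → run F
t=20: vr[A=2048/263 D=1209344/172265 E=2048/263] → run D
t=21: vr[A=2048/263 D=1478656/172265 E=2048/263] → run A
t=22: vr[A=2560/263 D=1478656/172265 E=2048/263] → run E
t=23: vr[A=2560/263 D=1478656/172265 E=2560/263] → run D
t=24: vr[A=2560/263 D=1747968/172265 E=2560/263] → run A
t=25: vr[A=3072/263 D=1747968/172265 E=2560/263] → run E
t=26: vr[A=3072/263 D=1747968/172265 E=3072/263] → run D
t=27: vr[A=3072/263 E=3072/263] → run A
t=28: vr[A=3584/263 E=3072/263] → run E
t=29: vr[A=3584/263 E=3584/263] → run A
t=30: vr[E=3584/263] → run E
t=31: vr[E=4096/263] → run E
t=32: (idle)
t=33: (idle)
t=34: (idle)
t=35: (idle)
t=36: (idle)
t=37: (idle)
t=38: (idle)
t=39: (idle)

completion order = C, G, F, D, A, E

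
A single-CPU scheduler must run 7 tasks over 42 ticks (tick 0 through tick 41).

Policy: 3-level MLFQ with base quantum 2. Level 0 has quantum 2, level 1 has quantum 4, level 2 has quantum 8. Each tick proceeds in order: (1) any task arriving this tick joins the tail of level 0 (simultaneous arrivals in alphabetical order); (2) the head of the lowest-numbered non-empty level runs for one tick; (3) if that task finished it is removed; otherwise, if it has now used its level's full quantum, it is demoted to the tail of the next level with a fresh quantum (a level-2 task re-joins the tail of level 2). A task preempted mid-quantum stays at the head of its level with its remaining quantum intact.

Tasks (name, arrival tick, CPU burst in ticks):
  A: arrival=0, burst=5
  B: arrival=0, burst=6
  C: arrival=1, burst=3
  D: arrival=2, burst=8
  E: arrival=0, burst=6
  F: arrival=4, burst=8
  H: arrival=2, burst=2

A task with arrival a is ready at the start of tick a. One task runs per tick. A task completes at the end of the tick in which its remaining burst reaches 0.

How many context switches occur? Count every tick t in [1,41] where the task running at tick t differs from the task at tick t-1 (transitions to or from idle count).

context switches = 15

t=0: L0/L1/L2 = ABE/-/- → run A
t=1: L0/L1/L2 = ABEC/-/- → run A
t=2: L0/L1/L2 = BECDH/A/- → run B
t=3: L0/L1/L2 = BECDH/A/- → run B
t=4: L0/L1/L2 = ECDHF/AB/- → run E
t=5: L0/L1/L2 = ECDHF/AB/- → run E
t=6: L0/L1/L2 = CDHF/ABE/- → run C
t=7: L0/L1/L2 = CDHF/ABE/- → run C
t=8: L0/L1/L2 = DHF/ABEC/- → run D
t=9: L0/L1/L2 = DHF/ABEC/- → run D
t=10: L0/L1/L2 = HF/ABECD/- → run H
t=11: L0/L1/L2 = HF/ABECD/- → run H
t=12: L0/L1/L2 = F/ABECD/- → run F
t=13: L0/L1/L2 = F/ABECD/- → run F
t=14: L0/L1/L2 = -/ABECDF/- → run A
t=15: L0/L1/L2 = -/ABECDF/- → run A
t=16: L0/L1/L2 = -/ABECDF/- → run A
t=17: L0/L1/L2 = -/BECDF/- → run B
t=18: L0/L1/L2 = -/BECDF/- → run B
t=19: L0/L1/L2 = -/BECDF/- → run B
t=20: L0/L1/L2 = -/BECDF/- → run B
t=21: L0/L1/L2 = -/ECDF/- → run E
t=22: L0/L1/L2 = -/ECDF/- → run E
t=23: L0/L1/L2 = -/ECDF/- → run E
t=24: L0/L1/L2 = -/ECDF/- → run E
t=25: L0/L1/L2 = -/CDF/- → run C
t=26: L0/L1/L2 = -/DF/- → run D
t=27: L0/L1/L2 = -/DF/- → run D
t=28: L0/L1/L2 = -/DF/- → run D
t=29: L0/L1/L2 = -/DF/- → run D
t=30: L0/L1/L2 = -/F/D → run F
t=31: L0/L1/L2 = -/F/D → run F
t=32: L0/L1/L2 = -/F/D → run F
t=33: L0/L1/L2 = -/F/D → run F
t=34: L0/L1/L2 = -/-/DF → run D
t=35: L0/L1/L2 = -/-/DF → run D
t=36: L0/L1/L2 = -/-/F → run F
t=37: L0/L1/L2 = -/-/F → run F
t=38: (idle)
t=39: (idle)
t=40: (idle)
t=41: (idle)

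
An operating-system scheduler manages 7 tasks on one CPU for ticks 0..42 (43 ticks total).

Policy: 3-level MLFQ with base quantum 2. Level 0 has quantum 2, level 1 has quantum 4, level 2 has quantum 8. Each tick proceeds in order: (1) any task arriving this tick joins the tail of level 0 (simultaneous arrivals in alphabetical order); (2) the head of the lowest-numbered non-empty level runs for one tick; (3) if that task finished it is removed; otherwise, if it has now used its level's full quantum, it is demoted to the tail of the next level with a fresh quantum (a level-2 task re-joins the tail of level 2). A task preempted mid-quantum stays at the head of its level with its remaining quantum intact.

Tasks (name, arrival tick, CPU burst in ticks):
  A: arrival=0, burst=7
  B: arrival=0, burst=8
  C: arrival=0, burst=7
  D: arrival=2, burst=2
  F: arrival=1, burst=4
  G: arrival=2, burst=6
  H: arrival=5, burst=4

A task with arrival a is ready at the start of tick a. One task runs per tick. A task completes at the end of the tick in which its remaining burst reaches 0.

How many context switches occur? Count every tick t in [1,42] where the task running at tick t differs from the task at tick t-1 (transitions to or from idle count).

context switches = 16

t=0: L0/L1/L2 = ABC/-/- → run A
t=1: L0/L1/L2 = ABCF/-/- → run A
t=2: L0/L1/L2 = BCFDG/A/- → run B
t=3: L0/L1/L2 = BCFDG/A/- → run B
t=4: L0/L1/L2 = CFDG/AB/- → run C
t=5: L0/L1/L2 = CFDGH/AB/- → run C
t=6: L0/L1/L2 = FDGH/ABC/- → run F
t=7: L0/L1/L2 = FDGH/ABC/- → run F
t=8: L0/L1/L2 = DGH/ABCF/- → run D
t=9: L0/L1/L2 = DGH/ABCF/- → run D
t=10: L0/L1/L2 = GH/ABCF/- → run G
t=11: L0/L1/L2 = GH/ABCF/- → run G
t=12: L0/L1/L2 = H/ABCFG/- → run H
t=13: L0/L1/L2 = H/ABCFG/- → run H
t=14: L0/L1/L2 = -/ABCFGH/- → run A
t=15: L0/L1/L2 = -/ABCFGH/- → run A
t=16: L0/L1/L2 = -/ABCFGH/- → run A
t=17: L0/L1/L2 = -/ABCFGH/- → run A
t=18: L0/L1/L2 = -/BCFGH/A → run B
t=19: L0/L1/L2 = -/BCFGH/A → run B
t=20: L0/L1/L2 = -/BCFGH/A → run B
t=21: L0/L1/L2 = -/BCFGH/A → run B
t=22: L0/L1/L2 = -/CFGH/AB → run C
t=23: L0/L1/L2 = -/CFGH/AB → run C
t=24: L0/L1/L2 = -/CFGH/AB → run C
t=25: L0/L1/L2 = -/CFGH/AB → run C
t=26: L0/L1/L2 = -/FGH/ABC → run F
t=27: L0/L1/L2 = -/FGH/ABC → run F
t=28: L0/L1/L2 = -/GH/ABC → run G
t=29: L0/L1/L2 = -/GH/ABC → run G
t=30: L0/L1/L2 = -/GH/ABC → run G
t=31: L0/L1/L2 = -/GH/ABC → run G
t=32: L0/L1/L2 = -/H/ABC → run H
t=33: L0/L1/L2 = -/H/ABC → run H
t=34: L0/L1/L2 = -/-/ABC → run A
t=35: L0/L1/L2 = -/-/BC → run B
t=36: L0/L1/L2 = -/-/BC → run B
t=37: L0/L1/L2 = -/-/C → run C
t=38: (idle)
t=39: (idle)
t=40: (idle)
t=41: (idle)
t=42: (idle)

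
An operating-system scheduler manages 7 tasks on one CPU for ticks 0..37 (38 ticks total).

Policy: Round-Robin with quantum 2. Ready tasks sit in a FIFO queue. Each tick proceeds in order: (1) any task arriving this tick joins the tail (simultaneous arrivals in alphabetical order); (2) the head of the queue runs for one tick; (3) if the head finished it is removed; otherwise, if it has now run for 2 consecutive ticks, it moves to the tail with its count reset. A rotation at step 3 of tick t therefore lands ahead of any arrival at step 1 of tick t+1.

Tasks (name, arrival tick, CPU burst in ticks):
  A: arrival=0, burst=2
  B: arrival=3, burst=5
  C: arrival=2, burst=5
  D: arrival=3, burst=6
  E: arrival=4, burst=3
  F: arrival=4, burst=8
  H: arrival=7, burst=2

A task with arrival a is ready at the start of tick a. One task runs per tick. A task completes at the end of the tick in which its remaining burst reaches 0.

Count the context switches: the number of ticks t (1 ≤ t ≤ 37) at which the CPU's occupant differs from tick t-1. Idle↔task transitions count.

context switches = 16

t=0: queue=[A] q_used=0 → run A
t=1: queue=[A] q_used=1 → run A
t=2: queue=[C] q_used=0 → run C
t=3: queue=[C,B,D] q_used=1 → run C
t=4: queue=[B,D,C,E,F] q_used=0 → run B
t=5: queue=[B,D,C,E,F] q_used=1 → run B
t=6: queue=[D,C,E,F,B] q_used=0 → run D
t=7: queue=[D,C,E,F,B,H] q_used=1 → run D
t=8: queue=[C,E,F,B,H,D] q_used=0 → run C
t=9: queue=[C,E,F,B,H,D] q_used=1 → run C
t=10: queue=[E,F,B,H,D,C] q_used=0 → run E
t=11: queue=[E,F,B,H,D,C] q_used=1 → run E
t=12: queue=[F,B,H,D,C,E] q_used=0 → run F
t=13: queue=[F,B,H,D,C,E] q_used=1 → run F
t=14: queue=[B,H,D,C,E,F] q_used=0 → run B
t=15: queue=[B,H,D,C,E,F] q_used=1 → run B
t=16: queue=[H,D,C,E,F,B] q_used=0 → run H
t=17: queue=[H,D,C,E,F,B] q_used=1 → run H
t=18: queue=[D,C,E,F,B] q_used=0 → run D
t=19: queue=[D,C,E,F,B] q_used=1 → run D
t=20: queue=[C,E,F,B,D] q_used=0 → run C
t=21: queue=[E,F,B,D] q_used=0 → run E
t=22: queue=[F,B,D] q_used=0 → run F
t=23: queue=[F,B,D] q_used=1 → run F
t=24: queue=[B,D,F] q_used=0 → run B
t=25: queue=[D,F] q_used=0 → run D
t=26: queue=[D,F] q_used=1 → run D
t=27: queue=[F] q_used=0 → run F
t=28: queue=[F] q_used=1 → run F
t=29: queue=[F] q_used=0 → run F
t=30: queue=[F] q_used=1 → run F
t=31: (idle)
t=32: (idle)
t=33: (idle)
t=34: (idle)
t=35: (idle)
t=36: (idle)
t=37: (idle)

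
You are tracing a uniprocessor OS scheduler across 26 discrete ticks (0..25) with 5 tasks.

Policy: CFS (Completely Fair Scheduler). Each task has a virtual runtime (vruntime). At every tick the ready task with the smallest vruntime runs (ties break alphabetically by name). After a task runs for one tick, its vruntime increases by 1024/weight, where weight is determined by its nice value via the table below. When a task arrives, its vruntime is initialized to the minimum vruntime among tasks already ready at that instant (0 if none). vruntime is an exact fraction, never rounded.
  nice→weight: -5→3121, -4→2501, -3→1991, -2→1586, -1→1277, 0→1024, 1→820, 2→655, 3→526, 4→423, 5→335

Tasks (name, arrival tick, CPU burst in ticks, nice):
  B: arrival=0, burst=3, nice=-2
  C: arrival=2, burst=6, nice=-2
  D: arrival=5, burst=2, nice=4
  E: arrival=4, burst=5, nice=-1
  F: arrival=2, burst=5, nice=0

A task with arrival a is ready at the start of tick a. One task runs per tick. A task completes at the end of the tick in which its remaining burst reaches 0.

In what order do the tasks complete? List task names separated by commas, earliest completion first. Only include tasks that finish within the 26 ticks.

completion order = B, D, E, C, F

t=0: vr[B=0] → run B
t=1: vr[B=512/793] → run B
t=2: vr[B=1024/793 C=1024/793 F=1024/793] → run B
t=3: vr[C=1024/793 F=1024/793] → run C
t=4: vr[C=1536/793 E=1024/793 F=1024/793] → run E
t=5: vr[C=1536/793 D=1024/793 E=2119680/1012661 F=1024/793] → run D
t=6: vr[C=1536/793 D=1245184/335439 E=2119680/1012661 F=1024/793] → run F
t=7: vr[C=1536/793 D=1245184/335439 E=2119680/1012661 F=1817/793] → run C
t=8: vr[C=2048/793 D=1245184/335439 E=2119680/1012661 F=1817/793] → run E
t=9: vr[C=2048/793 D=1245184/335439 E=2931712/1012661 F=1817/793] → run F
t=10: vr[C=2048/793 D=1245184/335439 E=2931712/1012661 F=2610/793] → run C
t=11: vr[C=2560/793 D=1245184/335439 E=2931712/1012661 F=2610/793] → run E
t=12: vr[C=2560/793 D=1245184/335439 E=3743744/1012661 F=2610/793] → run C
t=13: vr[C=3072/793 D=1245184/335439 E=3743744/1012661 F=2610/793] → run F
t=14: vr[C=3072/793 D=1245184/335439 E=3743744/1012661 F=3403/793] → run E
t=15: vr[C=3072/793 D=1245184/335439 E=4555776/1012661 F=3403/793] → run D
t=16: vr[C=3072/793 E=4555776/1012661 F=3403/793] → run C
t=17: vr[C=3584/793 E=4555776/1012661 F=3403/793] → run F
t=18: vr[C=3584/793 E=4555776/1012661 F=4196/793] → run E
t=19: vr[C=3584/793 F=4196/793] → run C
t=20: vr[F=4196/793] → run F
t=21: (idle)
t=22: (idle)
t=23: (idle)
t=24: (idle)
t=25: (idle)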